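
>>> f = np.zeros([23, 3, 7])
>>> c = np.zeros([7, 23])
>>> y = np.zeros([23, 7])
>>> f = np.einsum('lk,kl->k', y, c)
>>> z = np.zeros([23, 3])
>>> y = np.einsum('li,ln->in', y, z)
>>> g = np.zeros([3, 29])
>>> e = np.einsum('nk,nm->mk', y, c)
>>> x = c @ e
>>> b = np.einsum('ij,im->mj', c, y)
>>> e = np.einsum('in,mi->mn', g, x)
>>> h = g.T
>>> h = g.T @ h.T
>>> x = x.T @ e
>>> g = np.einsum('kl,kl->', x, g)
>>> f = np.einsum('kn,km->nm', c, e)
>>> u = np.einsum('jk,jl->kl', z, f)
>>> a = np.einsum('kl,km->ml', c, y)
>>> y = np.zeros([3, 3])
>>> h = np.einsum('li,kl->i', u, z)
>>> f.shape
(23, 29)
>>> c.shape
(7, 23)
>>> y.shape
(3, 3)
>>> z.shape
(23, 3)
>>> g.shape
()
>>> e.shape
(7, 29)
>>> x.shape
(3, 29)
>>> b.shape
(3, 23)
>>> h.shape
(29,)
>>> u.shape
(3, 29)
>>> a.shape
(3, 23)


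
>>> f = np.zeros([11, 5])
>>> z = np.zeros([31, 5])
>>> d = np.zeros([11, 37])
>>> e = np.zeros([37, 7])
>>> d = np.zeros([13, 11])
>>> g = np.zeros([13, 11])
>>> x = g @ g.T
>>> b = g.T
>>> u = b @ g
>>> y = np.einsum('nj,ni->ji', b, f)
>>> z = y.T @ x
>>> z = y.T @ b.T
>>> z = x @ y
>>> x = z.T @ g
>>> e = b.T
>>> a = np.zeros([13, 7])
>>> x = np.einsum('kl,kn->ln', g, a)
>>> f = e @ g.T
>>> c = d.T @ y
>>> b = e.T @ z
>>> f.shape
(13, 13)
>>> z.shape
(13, 5)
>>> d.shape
(13, 11)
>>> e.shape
(13, 11)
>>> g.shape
(13, 11)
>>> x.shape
(11, 7)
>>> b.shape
(11, 5)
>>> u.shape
(11, 11)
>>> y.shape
(13, 5)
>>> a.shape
(13, 7)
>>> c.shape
(11, 5)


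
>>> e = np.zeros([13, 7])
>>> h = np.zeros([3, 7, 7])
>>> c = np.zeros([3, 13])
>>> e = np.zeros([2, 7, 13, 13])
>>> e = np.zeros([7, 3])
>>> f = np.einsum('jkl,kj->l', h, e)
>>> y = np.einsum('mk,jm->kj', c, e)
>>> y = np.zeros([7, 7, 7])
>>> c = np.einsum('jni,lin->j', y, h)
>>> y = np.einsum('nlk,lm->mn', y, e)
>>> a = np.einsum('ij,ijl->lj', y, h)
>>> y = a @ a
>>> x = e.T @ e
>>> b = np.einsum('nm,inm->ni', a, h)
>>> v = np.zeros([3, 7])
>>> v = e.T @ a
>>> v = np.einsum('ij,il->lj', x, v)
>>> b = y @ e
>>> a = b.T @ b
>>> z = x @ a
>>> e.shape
(7, 3)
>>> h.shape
(3, 7, 7)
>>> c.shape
(7,)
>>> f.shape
(7,)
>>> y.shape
(7, 7)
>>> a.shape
(3, 3)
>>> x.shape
(3, 3)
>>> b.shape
(7, 3)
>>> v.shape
(7, 3)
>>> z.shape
(3, 3)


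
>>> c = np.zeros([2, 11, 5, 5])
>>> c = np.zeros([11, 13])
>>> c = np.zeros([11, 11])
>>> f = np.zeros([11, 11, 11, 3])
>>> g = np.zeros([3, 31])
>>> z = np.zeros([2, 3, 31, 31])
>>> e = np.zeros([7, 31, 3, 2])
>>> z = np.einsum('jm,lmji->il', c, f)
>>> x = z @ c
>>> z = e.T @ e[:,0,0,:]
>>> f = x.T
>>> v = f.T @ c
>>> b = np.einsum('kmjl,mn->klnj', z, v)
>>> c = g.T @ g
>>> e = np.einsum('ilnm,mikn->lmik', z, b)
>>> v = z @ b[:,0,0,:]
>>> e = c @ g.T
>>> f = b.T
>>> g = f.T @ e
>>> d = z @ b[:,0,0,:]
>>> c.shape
(31, 31)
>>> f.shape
(31, 11, 2, 2)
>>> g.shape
(2, 2, 11, 3)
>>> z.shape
(2, 3, 31, 2)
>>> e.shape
(31, 3)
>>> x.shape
(3, 11)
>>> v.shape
(2, 3, 31, 31)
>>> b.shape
(2, 2, 11, 31)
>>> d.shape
(2, 3, 31, 31)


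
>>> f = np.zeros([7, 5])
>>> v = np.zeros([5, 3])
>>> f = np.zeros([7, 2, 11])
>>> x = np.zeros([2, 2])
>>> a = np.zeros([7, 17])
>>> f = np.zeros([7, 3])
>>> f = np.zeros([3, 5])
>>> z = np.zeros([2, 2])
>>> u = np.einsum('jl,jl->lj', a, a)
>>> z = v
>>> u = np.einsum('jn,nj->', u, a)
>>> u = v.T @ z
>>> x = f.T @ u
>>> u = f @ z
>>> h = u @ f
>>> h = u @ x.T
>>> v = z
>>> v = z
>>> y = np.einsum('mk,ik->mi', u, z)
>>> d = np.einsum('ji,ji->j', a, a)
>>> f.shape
(3, 5)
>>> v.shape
(5, 3)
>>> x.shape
(5, 3)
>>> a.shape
(7, 17)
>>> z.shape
(5, 3)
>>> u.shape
(3, 3)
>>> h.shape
(3, 5)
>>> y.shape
(3, 5)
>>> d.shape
(7,)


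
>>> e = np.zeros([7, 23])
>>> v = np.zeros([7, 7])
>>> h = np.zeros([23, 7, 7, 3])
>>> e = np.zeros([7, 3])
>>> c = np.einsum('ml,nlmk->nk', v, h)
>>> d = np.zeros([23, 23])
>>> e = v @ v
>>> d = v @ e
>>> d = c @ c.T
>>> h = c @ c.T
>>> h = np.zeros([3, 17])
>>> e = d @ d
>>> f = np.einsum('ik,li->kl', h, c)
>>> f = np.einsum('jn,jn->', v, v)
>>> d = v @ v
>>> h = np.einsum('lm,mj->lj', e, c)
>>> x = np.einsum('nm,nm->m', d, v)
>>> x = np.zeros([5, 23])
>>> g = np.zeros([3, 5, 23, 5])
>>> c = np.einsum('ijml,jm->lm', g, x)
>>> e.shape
(23, 23)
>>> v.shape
(7, 7)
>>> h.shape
(23, 3)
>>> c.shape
(5, 23)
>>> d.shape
(7, 7)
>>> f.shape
()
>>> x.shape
(5, 23)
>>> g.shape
(3, 5, 23, 5)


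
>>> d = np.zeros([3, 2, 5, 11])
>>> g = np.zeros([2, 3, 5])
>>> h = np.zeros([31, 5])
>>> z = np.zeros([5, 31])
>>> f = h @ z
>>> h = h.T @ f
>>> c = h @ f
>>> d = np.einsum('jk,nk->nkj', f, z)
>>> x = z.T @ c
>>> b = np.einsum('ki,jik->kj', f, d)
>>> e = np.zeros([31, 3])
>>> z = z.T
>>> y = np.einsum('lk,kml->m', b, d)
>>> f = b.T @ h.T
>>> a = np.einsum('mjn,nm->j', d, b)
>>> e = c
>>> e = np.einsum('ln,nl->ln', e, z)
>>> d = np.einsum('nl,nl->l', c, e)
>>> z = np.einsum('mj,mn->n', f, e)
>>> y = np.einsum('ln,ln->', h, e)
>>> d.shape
(31,)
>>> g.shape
(2, 3, 5)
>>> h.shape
(5, 31)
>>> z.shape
(31,)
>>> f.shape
(5, 5)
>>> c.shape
(5, 31)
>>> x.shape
(31, 31)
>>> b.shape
(31, 5)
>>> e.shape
(5, 31)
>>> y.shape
()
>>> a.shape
(31,)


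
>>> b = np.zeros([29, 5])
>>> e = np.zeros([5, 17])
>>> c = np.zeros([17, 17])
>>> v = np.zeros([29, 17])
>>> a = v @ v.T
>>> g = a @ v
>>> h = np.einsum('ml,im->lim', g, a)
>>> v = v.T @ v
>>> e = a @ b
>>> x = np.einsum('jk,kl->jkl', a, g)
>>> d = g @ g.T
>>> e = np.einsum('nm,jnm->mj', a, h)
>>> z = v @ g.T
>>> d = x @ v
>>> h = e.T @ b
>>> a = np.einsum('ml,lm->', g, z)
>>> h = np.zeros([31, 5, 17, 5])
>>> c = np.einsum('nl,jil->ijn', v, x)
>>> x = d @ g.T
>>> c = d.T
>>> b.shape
(29, 5)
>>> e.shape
(29, 17)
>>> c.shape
(17, 29, 29)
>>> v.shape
(17, 17)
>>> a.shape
()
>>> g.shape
(29, 17)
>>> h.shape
(31, 5, 17, 5)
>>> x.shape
(29, 29, 29)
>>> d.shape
(29, 29, 17)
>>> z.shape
(17, 29)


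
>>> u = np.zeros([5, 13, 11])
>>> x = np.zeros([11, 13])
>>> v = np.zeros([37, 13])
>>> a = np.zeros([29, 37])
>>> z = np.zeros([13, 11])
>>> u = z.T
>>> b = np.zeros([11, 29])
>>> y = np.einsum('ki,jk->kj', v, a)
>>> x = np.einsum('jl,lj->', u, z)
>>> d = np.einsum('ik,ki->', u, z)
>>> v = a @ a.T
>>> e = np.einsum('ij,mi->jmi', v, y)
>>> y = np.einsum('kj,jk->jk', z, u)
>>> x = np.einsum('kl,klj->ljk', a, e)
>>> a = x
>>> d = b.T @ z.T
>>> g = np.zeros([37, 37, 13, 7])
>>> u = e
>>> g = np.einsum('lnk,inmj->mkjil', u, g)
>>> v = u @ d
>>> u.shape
(29, 37, 29)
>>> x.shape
(37, 29, 29)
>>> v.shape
(29, 37, 13)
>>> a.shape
(37, 29, 29)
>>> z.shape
(13, 11)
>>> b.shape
(11, 29)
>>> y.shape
(11, 13)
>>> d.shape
(29, 13)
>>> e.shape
(29, 37, 29)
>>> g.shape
(13, 29, 7, 37, 29)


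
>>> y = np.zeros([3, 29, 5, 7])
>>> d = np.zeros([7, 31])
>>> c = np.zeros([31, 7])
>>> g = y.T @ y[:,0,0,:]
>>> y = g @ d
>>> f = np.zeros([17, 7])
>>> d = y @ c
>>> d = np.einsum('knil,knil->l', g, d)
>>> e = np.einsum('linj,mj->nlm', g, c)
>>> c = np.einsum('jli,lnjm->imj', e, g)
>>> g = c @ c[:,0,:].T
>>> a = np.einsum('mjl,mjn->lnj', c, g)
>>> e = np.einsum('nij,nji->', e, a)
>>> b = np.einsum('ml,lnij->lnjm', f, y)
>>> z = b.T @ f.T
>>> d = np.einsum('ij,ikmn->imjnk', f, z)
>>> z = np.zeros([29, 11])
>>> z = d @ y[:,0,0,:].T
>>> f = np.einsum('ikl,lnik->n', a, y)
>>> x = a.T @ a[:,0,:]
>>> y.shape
(7, 5, 29, 31)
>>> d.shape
(17, 5, 7, 17, 31)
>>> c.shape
(31, 7, 29)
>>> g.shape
(31, 7, 31)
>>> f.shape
(5,)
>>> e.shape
()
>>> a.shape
(29, 31, 7)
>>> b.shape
(7, 5, 31, 17)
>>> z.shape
(17, 5, 7, 17, 7)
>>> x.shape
(7, 31, 7)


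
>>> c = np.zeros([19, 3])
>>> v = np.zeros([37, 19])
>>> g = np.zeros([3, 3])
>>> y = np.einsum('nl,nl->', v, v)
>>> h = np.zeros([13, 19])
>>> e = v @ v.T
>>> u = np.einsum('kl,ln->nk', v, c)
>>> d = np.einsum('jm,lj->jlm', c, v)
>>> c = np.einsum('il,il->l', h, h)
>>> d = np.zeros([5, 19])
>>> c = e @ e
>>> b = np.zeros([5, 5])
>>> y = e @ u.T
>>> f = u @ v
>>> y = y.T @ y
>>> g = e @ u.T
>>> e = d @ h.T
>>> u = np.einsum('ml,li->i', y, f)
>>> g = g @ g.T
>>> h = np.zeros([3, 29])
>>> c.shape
(37, 37)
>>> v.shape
(37, 19)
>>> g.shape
(37, 37)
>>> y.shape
(3, 3)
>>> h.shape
(3, 29)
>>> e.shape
(5, 13)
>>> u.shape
(19,)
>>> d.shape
(5, 19)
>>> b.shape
(5, 5)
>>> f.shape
(3, 19)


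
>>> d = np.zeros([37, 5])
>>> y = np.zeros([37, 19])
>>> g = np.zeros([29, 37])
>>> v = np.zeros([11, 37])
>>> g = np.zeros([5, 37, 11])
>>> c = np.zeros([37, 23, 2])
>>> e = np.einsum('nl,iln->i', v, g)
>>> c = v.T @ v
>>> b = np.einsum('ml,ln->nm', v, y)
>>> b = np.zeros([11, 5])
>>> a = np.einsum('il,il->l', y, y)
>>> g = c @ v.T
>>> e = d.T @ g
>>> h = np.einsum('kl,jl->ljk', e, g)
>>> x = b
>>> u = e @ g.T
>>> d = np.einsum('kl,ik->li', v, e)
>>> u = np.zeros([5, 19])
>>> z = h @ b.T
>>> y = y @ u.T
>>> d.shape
(37, 5)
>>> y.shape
(37, 5)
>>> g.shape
(37, 11)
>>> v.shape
(11, 37)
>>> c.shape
(37, 37)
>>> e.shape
(5, 11)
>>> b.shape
(11, 5)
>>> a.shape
(19,)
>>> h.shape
(11, 37, 5)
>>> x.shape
(11, 5)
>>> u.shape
(5, 19)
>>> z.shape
(11, 37, 11)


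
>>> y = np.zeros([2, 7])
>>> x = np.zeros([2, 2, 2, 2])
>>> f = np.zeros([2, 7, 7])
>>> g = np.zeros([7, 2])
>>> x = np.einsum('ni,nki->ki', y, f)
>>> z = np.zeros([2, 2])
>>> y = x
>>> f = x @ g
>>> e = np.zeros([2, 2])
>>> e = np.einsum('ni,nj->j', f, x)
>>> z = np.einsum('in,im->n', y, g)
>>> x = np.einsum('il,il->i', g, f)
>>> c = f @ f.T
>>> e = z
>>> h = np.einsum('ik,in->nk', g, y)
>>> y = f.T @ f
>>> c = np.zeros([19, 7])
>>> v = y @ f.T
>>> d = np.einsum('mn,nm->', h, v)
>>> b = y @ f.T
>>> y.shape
(2, 2)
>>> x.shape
(7,)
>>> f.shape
(7, 2)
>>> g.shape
(7, 2)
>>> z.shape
(7,)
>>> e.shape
(7,)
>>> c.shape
(19, 7)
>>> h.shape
(7, 2)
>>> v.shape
(2, 7)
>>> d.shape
()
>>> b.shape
(2, 7)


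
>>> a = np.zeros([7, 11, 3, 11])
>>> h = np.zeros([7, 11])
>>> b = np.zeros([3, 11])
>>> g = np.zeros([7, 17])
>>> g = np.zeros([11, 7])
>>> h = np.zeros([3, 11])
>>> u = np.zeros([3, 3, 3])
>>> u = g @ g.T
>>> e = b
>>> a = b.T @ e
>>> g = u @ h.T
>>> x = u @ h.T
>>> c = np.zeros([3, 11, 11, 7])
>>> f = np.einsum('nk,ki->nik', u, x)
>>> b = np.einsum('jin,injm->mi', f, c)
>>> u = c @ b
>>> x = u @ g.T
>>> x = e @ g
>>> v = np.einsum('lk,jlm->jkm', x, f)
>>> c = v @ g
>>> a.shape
(11, 11)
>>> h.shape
(3, 11)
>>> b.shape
(7, 3)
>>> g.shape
(11, 3)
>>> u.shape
(3, 11, 11, 3)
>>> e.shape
(3, 11)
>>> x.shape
(3, 3)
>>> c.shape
(11, 3, 3)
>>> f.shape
(11, 3, 11)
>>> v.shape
(11, 3, 11)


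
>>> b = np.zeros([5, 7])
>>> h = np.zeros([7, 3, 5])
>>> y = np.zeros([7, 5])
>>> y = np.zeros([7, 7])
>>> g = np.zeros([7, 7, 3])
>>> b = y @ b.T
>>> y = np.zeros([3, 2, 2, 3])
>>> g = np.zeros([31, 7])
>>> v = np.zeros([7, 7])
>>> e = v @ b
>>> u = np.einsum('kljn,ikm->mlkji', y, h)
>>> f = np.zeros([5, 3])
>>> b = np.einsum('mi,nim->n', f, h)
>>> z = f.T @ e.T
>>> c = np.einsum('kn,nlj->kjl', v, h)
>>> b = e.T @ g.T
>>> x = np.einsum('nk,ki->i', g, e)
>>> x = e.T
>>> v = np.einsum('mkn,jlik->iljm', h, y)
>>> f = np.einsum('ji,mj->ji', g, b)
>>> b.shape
(5, 31)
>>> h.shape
(7, 3, 5)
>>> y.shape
(3, 2, 2, 3)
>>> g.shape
(31, 7)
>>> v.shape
(2, 2, 3, 7)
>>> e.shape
(7, 5)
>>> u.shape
(5, 2, 3, 2, 7)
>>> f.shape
(31, 7)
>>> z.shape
(3, 7)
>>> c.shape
(7, 5, 3)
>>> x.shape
(5, 7)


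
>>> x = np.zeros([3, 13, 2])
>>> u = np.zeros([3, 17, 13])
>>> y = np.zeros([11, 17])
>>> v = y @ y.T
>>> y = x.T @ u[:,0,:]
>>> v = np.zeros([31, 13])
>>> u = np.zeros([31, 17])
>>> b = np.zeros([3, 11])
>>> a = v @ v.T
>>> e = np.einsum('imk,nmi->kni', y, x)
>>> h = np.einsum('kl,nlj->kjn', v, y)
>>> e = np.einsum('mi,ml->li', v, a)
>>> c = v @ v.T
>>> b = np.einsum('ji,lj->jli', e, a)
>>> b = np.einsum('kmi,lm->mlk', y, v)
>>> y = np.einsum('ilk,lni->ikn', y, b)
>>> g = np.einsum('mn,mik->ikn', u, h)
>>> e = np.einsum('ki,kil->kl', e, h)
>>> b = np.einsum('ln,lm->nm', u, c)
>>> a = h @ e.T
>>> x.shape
(3, 13, 2)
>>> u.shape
(31, 17)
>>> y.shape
(2, 13, 31)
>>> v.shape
(31, 13)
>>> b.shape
(17, 31)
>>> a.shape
(31, 13, 31)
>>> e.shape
(31, 2)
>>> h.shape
(31, 13, 2)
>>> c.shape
(31, 31)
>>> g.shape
(13, 2, 17)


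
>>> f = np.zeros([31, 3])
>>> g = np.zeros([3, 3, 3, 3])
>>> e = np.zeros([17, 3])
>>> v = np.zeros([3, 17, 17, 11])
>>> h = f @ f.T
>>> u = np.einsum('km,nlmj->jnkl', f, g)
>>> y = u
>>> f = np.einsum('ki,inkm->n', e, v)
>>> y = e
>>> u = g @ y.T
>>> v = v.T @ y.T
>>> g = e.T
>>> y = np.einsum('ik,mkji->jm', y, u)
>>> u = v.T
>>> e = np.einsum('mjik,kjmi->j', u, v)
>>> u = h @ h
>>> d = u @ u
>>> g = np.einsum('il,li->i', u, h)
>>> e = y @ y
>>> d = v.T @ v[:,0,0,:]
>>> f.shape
(17,)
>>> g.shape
(31,)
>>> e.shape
(3, 3)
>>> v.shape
(11, 17, 17, 17)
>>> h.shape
(31, 31)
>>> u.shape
(31, 31)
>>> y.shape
(3, 3)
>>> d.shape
(17, 17, 17, 17)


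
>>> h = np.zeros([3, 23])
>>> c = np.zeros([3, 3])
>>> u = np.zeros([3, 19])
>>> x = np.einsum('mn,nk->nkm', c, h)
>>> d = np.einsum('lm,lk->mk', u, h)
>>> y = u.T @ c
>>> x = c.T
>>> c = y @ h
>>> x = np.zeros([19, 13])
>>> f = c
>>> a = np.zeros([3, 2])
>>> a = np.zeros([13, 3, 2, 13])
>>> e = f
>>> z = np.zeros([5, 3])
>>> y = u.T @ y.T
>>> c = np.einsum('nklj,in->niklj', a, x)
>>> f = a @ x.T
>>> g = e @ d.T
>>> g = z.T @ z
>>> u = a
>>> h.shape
(3, 23)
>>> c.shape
(13, 19, 3, 2, 13)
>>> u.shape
(13, 3, 2, 13)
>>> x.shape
(19, 13)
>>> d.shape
(19, 23)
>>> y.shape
(19, 19)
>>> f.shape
(13, 3, 2, 19)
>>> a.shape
(13, 3, 2, 13)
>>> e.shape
(19, 23)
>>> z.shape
(5, 3)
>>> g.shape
(3, 3)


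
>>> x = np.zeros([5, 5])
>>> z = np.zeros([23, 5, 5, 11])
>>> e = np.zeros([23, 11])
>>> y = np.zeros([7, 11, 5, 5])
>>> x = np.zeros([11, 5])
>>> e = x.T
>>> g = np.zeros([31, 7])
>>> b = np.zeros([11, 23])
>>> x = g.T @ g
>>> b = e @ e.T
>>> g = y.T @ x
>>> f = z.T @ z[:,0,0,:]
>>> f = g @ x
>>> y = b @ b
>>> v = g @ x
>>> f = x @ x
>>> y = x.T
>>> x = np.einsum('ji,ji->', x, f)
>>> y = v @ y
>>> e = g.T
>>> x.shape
()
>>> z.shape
(23, 5, 5, 11)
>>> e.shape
(7, 11, 5, 5)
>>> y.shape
(5, 5, 11, 7)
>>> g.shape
(5, 5, 11, 7)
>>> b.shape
(5, 5)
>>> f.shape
(7, 7)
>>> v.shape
(5, 5, 11, 7)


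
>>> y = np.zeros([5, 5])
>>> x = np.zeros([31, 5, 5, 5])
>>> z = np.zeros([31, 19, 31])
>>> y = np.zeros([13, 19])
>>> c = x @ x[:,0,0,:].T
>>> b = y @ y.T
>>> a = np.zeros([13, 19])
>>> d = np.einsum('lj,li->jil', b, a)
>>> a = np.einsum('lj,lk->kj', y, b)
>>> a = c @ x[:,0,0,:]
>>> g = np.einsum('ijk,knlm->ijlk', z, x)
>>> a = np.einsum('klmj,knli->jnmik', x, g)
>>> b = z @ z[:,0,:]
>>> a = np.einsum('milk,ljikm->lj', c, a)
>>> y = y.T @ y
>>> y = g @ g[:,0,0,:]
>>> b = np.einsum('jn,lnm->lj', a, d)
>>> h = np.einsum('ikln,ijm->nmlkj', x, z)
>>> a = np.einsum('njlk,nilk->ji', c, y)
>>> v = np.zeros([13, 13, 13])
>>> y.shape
(31, 19, 5, 31)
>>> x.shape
(31, 5, 5, 5)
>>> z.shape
(31, 19, 31)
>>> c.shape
(31, 5, 5, 31)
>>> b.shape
(13, 5)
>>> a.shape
(5, 19)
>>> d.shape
(13, 19, 13)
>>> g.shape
(31, 19, 5, 31)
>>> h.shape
(5, 31, 5, 5, 19)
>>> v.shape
(13, 13, 13)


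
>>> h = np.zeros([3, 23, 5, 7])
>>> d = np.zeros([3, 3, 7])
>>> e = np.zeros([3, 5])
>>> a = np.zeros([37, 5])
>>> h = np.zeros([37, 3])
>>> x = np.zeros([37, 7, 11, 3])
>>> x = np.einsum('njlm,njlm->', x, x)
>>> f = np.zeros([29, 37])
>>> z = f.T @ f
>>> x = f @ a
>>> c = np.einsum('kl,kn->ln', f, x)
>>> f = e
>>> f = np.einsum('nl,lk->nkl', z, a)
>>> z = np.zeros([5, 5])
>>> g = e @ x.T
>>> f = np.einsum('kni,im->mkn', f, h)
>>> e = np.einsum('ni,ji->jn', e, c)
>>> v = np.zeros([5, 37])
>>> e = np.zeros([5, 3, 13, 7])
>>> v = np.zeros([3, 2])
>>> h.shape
(37, 3)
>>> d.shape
(3, 3, 7)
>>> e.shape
(5, 3, 13, 7)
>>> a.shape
(37, 5)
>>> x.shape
(29, 5)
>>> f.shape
(3, 37, 5)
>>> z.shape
(5, 5)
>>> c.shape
(37, 5)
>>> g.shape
(3, 29)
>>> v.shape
(3, 2)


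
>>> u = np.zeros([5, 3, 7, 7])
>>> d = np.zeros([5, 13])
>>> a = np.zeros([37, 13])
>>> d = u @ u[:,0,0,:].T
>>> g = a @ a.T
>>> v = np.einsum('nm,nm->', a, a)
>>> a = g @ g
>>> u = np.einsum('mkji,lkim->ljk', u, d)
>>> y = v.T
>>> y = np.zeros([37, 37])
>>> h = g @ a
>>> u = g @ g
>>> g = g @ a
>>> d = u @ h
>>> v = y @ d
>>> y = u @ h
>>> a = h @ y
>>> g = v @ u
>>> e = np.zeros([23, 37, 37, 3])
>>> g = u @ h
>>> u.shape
(37, 37)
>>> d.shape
(37, 37)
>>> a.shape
(37, 37)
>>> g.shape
(37, 37)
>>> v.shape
(37, 37)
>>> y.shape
(37, 37)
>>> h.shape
(37, 37)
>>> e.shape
(23, 37, 37, 3)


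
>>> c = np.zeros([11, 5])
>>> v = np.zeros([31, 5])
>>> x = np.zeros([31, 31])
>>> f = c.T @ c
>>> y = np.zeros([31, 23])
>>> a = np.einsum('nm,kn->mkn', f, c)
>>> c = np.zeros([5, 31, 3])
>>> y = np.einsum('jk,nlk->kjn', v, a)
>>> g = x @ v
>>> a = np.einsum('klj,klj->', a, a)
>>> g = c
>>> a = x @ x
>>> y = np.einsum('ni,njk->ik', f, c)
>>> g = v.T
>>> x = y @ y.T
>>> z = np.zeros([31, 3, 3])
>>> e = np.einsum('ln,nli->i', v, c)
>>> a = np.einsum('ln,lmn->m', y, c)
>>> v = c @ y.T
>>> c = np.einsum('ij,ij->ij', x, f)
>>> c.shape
(5, 5)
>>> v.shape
(5, 31, 5)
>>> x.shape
(5, 5)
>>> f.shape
(5, 5)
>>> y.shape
(5, 3)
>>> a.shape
(31,)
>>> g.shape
(5, 31)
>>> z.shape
(31, 3, 3)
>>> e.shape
(3,)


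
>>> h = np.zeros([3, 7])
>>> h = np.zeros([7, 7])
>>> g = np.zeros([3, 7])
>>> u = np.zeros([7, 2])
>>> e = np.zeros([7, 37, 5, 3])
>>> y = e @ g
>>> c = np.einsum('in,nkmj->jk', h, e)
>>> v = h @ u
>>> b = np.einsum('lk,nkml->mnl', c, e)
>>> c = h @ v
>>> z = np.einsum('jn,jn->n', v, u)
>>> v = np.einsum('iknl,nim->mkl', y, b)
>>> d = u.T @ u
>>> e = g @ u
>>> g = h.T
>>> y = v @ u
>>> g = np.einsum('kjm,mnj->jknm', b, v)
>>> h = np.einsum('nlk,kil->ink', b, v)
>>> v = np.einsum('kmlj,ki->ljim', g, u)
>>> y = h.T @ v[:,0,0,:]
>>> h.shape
(37, 5, 3)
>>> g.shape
(7, 5, 37, 3)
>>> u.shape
(7, 2)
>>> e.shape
(3, 2)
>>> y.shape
(3, 5, 5)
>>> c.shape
(7, 2)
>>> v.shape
(37, 3, 2, 5)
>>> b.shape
(5, 7, 3)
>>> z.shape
(2,)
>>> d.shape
(2, 2)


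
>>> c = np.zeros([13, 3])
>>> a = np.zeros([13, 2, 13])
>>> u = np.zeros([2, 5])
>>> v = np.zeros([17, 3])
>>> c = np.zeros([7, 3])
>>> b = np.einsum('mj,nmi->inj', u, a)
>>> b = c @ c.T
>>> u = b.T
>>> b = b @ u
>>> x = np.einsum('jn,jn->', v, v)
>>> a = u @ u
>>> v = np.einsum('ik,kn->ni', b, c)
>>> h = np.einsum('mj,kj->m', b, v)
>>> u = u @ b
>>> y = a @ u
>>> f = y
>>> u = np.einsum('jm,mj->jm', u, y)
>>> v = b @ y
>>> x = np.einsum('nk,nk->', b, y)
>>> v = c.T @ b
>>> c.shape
(7, 3)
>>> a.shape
(7, 7)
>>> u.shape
(7, 7)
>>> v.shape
(3, 7)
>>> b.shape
(7, 7)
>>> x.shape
()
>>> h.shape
(7,)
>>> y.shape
(7, 7)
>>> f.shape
(7, 7)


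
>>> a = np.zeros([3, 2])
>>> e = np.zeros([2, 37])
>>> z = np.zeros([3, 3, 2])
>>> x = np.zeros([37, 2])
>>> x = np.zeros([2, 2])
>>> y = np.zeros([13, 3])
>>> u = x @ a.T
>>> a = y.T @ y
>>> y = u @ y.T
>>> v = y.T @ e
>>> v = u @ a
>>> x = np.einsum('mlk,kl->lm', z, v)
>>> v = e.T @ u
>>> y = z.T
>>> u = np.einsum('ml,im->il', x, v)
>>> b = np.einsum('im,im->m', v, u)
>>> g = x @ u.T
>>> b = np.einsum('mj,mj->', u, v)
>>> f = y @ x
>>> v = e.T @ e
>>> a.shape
(3, 3)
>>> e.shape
(2, 37)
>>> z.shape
(3, 3, 2)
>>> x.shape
(3, 3)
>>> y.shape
(2, 3, 3)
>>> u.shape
(37, 3)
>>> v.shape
(37, 37)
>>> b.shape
()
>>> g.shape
(3, 37)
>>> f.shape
(2, 3, 3)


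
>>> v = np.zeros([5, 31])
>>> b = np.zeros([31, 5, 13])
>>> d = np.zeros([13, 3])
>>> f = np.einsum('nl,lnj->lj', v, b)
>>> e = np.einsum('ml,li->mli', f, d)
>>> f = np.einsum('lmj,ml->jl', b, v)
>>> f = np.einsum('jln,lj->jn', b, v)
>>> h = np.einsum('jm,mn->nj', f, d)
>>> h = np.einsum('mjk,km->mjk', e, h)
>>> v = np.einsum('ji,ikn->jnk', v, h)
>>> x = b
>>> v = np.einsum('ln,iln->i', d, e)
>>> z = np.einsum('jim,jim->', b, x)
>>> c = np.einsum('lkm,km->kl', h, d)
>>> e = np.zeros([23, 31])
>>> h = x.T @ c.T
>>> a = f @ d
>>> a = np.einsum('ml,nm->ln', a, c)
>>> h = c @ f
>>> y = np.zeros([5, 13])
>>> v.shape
(31,)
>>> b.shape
(31, 5, 13)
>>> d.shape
(13, 3)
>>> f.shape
(31, 13)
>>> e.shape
(23, 31)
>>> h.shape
(13, 13)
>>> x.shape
(31, 5, 13)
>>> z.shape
()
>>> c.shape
(13, 31)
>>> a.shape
(3, 13)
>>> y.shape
(5, 13)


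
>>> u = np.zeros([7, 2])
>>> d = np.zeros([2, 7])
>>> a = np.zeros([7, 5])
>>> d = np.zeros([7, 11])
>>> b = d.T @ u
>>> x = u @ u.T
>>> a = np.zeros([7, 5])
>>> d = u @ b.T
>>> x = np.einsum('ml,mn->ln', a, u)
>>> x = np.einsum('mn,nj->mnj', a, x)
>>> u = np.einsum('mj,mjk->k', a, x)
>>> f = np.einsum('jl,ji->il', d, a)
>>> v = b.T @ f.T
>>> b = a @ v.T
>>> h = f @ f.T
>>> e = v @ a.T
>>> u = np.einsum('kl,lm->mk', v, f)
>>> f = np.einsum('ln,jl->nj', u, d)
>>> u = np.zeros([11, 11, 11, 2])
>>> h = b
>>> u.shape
(11, 11, 11, 2)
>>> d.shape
(7, 11)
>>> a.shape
(7, 5)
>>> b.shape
(7, 2)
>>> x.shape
(7, 5, 2)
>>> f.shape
(2, 7)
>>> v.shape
(2, 5)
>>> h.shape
(7, 2)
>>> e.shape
(2, 7)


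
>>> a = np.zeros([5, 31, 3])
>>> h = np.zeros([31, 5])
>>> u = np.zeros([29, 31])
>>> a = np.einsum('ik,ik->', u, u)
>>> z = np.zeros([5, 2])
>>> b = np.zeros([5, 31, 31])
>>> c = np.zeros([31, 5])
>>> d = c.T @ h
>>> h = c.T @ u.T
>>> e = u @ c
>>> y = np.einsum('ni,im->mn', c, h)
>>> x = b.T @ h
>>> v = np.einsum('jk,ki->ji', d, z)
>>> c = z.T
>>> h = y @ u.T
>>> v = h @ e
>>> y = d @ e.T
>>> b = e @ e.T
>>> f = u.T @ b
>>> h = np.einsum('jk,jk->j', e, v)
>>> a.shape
()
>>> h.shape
(29,)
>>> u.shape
(29, 31)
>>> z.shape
(5, 2)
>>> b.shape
(29, 29)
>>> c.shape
(2, 5)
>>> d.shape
(5, 5)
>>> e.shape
(29, 5)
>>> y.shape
(5, 29)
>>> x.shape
(31, 31, 29)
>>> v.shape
(29, 5)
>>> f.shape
(31, 29)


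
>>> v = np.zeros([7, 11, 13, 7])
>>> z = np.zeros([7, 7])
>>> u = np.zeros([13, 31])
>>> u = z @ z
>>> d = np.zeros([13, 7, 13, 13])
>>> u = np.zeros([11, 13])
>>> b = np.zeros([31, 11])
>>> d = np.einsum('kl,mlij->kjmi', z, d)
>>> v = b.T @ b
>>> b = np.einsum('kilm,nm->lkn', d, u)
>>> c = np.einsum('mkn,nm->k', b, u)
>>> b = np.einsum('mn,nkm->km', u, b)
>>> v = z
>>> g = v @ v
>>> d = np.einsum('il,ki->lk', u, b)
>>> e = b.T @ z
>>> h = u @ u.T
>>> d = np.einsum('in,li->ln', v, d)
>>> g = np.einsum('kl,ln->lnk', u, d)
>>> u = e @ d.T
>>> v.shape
(7, 7)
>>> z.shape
(7, 7)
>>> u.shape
(11, 13)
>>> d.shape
(13, 7)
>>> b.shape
(7, 11)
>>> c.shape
(7,)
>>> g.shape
(13, 7, 11)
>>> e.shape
(11, 7)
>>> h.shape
(11, 11)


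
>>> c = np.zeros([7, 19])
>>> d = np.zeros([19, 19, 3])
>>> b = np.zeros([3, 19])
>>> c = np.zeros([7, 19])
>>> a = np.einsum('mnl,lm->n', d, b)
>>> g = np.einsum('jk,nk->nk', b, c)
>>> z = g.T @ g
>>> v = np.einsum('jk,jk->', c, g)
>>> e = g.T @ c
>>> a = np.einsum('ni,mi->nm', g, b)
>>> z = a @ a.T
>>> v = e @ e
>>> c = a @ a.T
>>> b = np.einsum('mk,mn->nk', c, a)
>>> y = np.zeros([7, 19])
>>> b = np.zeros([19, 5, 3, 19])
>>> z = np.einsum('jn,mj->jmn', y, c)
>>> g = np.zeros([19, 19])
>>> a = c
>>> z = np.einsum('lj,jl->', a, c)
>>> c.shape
(7, 7)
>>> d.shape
(19, 19, 3)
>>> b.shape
(19, 5, 3, 19)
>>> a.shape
(7, 7)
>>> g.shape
(19, 19)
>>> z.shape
()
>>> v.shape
(19, 19)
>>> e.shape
(19, 19)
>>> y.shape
(7, 19)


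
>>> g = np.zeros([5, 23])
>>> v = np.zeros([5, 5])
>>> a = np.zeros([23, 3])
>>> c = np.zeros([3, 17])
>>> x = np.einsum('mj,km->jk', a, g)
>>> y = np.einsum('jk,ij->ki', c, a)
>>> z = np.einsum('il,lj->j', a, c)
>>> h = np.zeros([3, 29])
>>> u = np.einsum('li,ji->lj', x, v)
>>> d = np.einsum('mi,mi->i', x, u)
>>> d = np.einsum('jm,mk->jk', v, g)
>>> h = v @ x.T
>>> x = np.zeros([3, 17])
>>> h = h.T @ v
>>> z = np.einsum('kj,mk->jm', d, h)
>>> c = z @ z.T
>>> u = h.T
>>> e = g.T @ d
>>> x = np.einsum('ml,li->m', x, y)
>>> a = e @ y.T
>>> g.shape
(5, 23)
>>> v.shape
(5, 5)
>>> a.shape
(23, 17)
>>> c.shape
(23, 23)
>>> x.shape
(3,)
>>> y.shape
(17, 23)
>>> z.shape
(23, 3)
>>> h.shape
(3, 5)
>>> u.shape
(5, 3)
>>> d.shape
(5, 23)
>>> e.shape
(23, 23)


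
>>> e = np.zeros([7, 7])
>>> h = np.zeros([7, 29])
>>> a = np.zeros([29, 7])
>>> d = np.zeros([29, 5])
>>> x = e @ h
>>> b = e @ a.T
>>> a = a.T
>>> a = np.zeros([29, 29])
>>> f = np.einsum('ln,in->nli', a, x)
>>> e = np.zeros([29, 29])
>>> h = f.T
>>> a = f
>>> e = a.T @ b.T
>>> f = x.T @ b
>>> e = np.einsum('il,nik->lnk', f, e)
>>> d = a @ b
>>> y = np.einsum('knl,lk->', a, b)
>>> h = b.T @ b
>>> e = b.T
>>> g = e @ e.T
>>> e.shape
(29, 7)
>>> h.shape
(29, 29)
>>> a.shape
(29, 29, 7)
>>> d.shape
(29, 29, 29)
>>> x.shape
(7, 29)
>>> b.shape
(7, 29)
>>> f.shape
(29, 29)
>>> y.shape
()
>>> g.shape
(29, 29)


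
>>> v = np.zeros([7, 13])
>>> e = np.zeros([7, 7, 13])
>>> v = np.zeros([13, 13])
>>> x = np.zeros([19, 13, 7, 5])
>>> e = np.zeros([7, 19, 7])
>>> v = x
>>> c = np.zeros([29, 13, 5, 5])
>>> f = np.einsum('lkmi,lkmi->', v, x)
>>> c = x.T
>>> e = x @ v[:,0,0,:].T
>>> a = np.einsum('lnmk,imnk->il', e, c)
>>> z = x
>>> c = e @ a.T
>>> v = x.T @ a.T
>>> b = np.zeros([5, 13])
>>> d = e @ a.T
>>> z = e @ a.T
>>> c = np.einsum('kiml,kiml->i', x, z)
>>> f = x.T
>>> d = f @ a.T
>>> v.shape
(5, 7, 13, 5)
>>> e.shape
(19, 13, 7, 19)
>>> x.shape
(19, 13, 7, 5)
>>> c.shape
(13,)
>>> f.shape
(5, 7, 13, 19)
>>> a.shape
(5, 19)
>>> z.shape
(19, 13, 7, 5)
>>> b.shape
(5, 13)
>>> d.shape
(5, 7, 13, 5)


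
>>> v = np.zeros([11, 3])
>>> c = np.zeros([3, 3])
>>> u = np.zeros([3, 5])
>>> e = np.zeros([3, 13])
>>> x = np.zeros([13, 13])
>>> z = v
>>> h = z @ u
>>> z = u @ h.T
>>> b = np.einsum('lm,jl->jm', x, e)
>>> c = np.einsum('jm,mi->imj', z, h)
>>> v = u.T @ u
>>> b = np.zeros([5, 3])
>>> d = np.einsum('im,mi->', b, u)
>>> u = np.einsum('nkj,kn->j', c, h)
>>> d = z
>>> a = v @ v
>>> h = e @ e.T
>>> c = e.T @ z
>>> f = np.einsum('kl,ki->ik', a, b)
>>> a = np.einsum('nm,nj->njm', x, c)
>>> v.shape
(5, 5)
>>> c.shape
(13, 11)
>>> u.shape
(3,)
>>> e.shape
(3, 13)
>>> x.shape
(13, 13)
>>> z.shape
(3, 11)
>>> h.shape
(3, 3)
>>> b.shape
(5, 3)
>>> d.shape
(3, 11)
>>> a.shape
(13, 11, 13)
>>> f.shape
(3, 5)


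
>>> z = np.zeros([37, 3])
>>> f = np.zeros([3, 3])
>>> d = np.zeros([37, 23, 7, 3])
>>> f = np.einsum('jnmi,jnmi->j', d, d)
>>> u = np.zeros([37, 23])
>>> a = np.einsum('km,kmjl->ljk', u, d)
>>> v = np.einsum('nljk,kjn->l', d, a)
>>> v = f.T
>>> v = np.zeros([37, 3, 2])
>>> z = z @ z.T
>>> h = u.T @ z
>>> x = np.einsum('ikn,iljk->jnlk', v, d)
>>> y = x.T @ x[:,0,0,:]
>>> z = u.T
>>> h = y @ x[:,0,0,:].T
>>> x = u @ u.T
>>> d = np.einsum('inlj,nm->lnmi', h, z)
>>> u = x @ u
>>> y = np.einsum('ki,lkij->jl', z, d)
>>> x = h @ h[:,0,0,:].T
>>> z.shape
(23, 37)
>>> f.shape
(37,)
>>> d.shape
(2, 23, 37, 3)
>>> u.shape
(37, 23)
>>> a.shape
(3, 7, 37)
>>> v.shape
(37, 3, 2)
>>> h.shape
(3, 23, 2, 7)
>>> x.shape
(3, 23, 2, 3)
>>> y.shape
(3, 2)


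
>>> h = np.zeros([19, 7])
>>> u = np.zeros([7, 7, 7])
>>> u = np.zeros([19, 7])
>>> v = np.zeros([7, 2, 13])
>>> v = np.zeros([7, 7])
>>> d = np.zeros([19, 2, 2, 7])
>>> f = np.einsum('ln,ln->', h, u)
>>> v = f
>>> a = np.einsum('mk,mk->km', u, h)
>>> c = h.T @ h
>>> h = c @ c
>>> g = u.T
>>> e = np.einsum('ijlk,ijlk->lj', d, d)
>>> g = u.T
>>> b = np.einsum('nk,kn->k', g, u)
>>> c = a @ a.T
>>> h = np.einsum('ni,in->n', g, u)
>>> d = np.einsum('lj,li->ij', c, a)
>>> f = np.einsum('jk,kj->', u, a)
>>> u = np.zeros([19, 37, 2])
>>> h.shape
(7,)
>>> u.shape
(19, 37, 2)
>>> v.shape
()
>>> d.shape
(19, 7)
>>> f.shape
()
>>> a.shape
(7, 19)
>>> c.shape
(7, 7)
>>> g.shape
(7, 19)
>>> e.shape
(2, 2)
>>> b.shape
(19,)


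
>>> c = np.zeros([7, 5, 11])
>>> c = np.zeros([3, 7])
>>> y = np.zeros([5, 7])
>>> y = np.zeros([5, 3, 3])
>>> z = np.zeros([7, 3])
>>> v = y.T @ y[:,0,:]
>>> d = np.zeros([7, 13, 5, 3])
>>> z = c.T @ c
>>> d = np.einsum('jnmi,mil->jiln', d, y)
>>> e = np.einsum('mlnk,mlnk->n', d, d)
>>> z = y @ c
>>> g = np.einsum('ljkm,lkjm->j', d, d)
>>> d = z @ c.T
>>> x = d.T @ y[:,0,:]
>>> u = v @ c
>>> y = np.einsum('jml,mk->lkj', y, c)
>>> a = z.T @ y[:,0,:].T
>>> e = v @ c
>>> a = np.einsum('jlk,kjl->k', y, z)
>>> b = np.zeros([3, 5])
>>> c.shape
(3, 7)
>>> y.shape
(3, 7, 5)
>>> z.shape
(5, 3, 7)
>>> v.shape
(3, 3, 3)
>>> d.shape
(5, 3, 3)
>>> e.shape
(3, 3, 7)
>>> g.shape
(3,)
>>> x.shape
(3, 3, 3)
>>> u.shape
(3, 3, 7)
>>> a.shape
(5,)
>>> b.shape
(3, 5)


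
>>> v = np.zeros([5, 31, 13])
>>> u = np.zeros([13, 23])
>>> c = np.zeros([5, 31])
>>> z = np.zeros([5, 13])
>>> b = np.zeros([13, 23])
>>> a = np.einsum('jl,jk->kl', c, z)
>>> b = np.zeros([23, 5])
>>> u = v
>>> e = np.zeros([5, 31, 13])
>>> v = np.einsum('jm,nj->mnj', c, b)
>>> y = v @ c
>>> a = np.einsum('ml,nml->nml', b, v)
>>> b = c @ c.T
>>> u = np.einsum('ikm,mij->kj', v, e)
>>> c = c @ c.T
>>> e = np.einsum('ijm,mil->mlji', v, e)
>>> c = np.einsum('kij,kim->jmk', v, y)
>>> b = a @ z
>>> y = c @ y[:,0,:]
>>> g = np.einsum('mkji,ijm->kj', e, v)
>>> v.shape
(31, 23, 5)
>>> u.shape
(23, 13)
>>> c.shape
(5, 31, 31)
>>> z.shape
(5, 13)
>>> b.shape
(31, 23, 13)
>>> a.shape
(31, 23, 5)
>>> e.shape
(5, 13, 23, 31)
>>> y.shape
(5, 31, 31)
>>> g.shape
(13, 23)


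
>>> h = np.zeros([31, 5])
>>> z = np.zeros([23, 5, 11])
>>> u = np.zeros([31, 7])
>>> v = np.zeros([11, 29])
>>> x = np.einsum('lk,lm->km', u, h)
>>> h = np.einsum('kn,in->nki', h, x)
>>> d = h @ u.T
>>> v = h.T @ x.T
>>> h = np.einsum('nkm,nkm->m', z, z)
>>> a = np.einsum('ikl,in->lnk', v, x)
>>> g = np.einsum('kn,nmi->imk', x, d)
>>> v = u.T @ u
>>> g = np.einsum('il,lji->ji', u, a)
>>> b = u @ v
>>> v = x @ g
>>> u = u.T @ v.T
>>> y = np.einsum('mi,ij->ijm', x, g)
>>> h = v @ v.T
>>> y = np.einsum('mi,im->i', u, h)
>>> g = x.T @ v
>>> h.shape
(7, 7)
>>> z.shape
(23, 5, 11)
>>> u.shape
(7, 7)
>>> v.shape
(7, 31)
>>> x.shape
(7, 5)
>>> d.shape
(5, 31, 31)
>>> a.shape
(7, 5, 31)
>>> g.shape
(5, 31)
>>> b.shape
(31, 7)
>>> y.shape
(7,)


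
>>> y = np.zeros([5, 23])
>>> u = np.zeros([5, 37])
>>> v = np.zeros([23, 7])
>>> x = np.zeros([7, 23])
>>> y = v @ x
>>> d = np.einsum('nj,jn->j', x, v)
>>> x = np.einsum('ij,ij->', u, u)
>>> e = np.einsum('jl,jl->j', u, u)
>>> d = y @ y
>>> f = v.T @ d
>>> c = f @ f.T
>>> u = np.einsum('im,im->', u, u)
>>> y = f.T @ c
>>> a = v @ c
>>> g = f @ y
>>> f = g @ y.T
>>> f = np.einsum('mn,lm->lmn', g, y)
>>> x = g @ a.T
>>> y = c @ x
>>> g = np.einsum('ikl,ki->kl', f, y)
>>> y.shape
(7, 23)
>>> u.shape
()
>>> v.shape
(23, 7)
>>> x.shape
(7, 23)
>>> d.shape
(23, 23)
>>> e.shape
(5,)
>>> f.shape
(23, 7, 7)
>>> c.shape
(7, 7)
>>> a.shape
(23, 7)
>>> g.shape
(7, 7)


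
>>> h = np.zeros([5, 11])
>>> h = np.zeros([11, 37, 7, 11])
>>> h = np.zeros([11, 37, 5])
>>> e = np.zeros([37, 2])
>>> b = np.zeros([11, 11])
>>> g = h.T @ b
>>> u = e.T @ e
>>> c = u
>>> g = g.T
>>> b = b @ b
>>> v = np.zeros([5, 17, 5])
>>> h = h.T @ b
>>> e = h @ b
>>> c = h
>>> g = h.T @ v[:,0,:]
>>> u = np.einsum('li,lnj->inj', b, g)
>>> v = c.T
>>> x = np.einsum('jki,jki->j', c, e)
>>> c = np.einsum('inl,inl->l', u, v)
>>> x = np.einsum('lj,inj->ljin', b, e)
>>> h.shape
(5, 37, 11)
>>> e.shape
(5, 37, 11)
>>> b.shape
(11, 11)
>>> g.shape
(11, 37, 5)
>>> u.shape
(11, 37, 5)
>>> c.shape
(5,)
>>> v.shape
(11, 37, 5)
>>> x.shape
(11, 11, 5, 37)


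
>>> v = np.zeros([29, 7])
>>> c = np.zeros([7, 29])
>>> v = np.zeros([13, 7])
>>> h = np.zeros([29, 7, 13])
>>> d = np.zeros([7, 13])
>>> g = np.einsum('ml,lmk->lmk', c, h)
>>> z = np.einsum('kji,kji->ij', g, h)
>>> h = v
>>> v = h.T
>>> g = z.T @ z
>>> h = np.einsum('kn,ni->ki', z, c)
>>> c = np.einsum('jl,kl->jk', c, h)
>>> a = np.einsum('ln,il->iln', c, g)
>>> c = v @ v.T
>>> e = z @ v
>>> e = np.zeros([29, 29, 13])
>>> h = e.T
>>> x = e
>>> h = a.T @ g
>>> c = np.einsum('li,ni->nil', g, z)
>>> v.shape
(7, 13)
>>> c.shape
(13, 7, 7)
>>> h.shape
(13, 7, 7)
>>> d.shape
(7, 13)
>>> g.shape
(7, 7)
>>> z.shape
(13, 7)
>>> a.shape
(7, 7, 13)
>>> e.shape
(29, 29, 13)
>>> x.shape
(29, 29, 13)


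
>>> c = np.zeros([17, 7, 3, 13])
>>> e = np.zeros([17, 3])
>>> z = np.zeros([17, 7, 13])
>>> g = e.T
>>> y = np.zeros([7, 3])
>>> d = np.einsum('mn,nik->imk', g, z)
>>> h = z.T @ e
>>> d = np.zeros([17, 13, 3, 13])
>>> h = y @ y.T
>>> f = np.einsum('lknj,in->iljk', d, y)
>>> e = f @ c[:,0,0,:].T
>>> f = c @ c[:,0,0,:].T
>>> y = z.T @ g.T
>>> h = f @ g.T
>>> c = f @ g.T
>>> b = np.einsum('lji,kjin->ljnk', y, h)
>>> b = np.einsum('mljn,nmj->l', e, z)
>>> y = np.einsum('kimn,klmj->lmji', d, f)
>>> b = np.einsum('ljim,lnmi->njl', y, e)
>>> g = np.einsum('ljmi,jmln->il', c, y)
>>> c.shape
(17, 7, 3, 3)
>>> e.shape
(7, 17, 13, 17)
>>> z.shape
(17, 7, 13)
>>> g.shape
(3, 17)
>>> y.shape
(7, 3, 17, 13)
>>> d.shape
(17, 13, 3, 13)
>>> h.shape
(17, 7, 3, 3)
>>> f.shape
(17, 7, 3, 17)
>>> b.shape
(17, 3, 7)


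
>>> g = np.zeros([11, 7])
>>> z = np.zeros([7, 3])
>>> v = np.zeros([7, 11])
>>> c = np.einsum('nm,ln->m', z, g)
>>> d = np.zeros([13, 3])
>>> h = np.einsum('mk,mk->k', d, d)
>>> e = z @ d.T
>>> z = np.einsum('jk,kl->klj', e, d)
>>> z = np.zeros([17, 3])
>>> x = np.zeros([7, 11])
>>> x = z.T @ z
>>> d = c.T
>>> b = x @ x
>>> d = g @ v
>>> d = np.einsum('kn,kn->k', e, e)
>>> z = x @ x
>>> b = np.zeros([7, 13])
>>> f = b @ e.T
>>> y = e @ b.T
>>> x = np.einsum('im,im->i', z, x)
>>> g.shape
(11, 7)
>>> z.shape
(3, 3)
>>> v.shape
(7, 11)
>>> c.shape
(3,)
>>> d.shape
(7,)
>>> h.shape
(3,)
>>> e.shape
(7, 13)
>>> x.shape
(3,)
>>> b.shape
(7, 13)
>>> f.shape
(7, 7)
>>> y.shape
(7, 7)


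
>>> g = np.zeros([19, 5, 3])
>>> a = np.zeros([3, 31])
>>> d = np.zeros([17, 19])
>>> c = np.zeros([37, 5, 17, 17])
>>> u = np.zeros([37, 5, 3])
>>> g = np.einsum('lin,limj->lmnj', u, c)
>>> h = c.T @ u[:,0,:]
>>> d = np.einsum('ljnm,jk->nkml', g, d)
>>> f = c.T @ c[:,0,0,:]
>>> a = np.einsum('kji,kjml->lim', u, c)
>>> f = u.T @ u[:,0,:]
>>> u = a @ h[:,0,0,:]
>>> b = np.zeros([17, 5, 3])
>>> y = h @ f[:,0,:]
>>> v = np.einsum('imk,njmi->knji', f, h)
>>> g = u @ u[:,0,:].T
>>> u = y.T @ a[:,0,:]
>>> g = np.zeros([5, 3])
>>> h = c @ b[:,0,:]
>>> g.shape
(5, 3)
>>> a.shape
(17, 3, 17)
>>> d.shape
(3, 19, 17, 37)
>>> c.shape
(37, 5, 17, 17)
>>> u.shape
(3, 5, 17, 17)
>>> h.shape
(37, 5, 17, 3)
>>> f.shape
(3, 5, 3)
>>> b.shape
(17, 5, 3)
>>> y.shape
(17, 17, 5, 3)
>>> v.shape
(3, 17, 17, 3)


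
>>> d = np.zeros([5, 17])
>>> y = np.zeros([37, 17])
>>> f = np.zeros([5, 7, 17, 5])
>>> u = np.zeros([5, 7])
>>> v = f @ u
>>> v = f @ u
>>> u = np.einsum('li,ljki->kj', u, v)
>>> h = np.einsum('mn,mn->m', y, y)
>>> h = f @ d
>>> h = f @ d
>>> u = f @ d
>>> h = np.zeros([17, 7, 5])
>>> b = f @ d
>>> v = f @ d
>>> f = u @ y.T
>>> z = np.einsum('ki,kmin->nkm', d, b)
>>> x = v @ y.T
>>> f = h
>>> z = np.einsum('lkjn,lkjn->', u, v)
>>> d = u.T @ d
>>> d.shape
(17, 17, 7, 17)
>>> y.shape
(37, 17)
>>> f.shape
(17, 7, 5)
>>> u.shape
(5, 7, 17, 17)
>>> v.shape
(5, 7, 17, 17)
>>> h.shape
(17, 7, 5)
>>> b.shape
(5, 7, 17, 17)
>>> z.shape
()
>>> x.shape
(5, 7, 17, 37)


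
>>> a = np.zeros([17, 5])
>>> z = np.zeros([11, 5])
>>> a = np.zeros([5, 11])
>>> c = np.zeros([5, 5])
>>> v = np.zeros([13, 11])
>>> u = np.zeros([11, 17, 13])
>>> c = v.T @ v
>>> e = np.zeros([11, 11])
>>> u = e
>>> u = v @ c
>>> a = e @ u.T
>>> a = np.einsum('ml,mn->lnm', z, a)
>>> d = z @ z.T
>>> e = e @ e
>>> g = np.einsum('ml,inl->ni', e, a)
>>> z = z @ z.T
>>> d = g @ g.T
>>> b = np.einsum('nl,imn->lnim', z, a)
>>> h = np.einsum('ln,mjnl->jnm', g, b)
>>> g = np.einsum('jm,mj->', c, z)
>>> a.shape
(5, 13, 11)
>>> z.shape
(11, 11)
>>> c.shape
(11, 11)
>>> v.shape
(13, 11)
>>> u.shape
(13, 11)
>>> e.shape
(11, 11)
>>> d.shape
(13, 13)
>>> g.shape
()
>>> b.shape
(11, 11, 5, 13)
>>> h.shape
(11, 5, 11)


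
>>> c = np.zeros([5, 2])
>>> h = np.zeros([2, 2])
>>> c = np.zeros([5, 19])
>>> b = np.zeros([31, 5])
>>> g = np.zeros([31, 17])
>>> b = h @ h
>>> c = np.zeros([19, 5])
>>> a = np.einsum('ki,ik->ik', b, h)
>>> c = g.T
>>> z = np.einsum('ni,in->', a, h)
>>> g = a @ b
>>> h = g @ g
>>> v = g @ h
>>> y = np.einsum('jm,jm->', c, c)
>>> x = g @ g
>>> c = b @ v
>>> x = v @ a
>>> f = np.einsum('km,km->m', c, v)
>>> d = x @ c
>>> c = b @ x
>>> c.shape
(2, 2)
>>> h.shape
(2, 2)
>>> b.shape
(2, 2)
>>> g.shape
(2, 2)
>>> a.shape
(2, 2)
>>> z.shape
()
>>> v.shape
(2, 2)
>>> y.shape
()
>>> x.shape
(2, 2)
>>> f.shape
(2,)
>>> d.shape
(2, 2)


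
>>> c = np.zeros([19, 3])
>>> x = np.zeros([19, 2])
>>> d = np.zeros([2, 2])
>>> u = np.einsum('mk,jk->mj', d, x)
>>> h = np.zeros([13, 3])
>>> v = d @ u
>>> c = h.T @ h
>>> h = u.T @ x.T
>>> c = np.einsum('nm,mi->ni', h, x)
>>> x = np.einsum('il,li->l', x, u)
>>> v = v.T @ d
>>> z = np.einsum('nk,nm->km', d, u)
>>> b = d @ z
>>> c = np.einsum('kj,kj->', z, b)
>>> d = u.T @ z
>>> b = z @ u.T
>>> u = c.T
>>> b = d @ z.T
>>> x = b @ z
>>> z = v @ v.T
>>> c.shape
()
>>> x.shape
(19, 19)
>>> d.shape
(19, 19)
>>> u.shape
()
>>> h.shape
(19, 19)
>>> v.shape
(19, 2)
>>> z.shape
(19, 19)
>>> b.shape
(19, 2)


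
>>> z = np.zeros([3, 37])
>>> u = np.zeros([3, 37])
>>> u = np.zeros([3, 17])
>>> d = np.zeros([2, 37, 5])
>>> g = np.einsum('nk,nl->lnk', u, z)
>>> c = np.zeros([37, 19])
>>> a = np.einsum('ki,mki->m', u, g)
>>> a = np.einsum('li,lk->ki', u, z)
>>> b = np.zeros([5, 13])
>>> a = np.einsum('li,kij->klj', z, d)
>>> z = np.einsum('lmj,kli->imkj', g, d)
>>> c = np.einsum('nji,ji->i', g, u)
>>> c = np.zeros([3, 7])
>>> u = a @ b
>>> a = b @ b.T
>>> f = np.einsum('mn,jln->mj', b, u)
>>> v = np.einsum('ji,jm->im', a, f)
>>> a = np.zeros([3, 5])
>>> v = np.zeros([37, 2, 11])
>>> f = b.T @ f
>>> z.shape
(5, 3, 2, 17)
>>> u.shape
(2, 3, 13)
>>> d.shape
(2, 37, 5)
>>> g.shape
(37, 3, 17)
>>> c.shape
(3, 7)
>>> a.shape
(3, 5)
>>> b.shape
(5, 13)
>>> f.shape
(13, 2)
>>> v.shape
(37, 2, 11)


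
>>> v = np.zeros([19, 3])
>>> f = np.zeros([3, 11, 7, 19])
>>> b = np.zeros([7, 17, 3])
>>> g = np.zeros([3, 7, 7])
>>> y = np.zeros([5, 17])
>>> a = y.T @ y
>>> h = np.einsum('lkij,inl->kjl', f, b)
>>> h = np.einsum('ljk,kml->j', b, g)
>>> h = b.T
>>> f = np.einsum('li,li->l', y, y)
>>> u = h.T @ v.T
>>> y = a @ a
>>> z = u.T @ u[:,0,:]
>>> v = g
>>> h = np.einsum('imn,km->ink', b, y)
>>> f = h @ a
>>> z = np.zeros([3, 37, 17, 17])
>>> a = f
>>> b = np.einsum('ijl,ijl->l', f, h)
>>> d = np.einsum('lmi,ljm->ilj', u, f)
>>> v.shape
(3, 7, 7)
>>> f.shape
(7, 3, 17)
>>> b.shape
(17,)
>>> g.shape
(3, 7, 7)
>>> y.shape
(17, 17)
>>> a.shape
(7, 3, 17)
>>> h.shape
(7, 3, 17)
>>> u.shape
(7, 17, 19)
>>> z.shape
(3, 37, 17, 17)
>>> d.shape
(19, 7, 3)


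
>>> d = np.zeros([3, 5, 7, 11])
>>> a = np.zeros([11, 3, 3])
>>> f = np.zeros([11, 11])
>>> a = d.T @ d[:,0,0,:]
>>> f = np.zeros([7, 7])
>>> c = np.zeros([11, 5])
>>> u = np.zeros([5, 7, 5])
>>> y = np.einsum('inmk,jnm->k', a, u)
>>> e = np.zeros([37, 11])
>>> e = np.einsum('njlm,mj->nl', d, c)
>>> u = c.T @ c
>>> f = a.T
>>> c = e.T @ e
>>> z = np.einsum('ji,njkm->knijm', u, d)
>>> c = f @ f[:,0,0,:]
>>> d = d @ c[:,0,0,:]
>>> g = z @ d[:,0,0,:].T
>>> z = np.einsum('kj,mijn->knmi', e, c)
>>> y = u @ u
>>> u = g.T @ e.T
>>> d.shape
(3, 5, 7, 11)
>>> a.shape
(11, 7, 5, 11)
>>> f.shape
(11, 5, 7, 11)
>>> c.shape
(11, 5, 7, 11)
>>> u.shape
(3, 5, 5, 3, 3)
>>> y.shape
(5, 5)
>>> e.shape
(3, 7)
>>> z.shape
(3, 11, 11, 5)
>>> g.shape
(7, 3, 5, 5, 3)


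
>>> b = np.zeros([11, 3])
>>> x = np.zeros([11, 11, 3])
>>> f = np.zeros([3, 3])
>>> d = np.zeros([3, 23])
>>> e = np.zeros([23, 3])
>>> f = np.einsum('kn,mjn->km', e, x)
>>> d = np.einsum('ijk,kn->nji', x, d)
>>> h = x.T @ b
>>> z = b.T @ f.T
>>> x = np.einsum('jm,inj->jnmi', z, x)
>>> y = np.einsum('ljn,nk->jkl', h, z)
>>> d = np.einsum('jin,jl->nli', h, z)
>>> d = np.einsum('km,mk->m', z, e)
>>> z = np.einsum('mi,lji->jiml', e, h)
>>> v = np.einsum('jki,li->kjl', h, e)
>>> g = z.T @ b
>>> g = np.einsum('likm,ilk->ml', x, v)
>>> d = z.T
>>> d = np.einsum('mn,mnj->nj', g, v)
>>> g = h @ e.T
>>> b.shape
(11, 3)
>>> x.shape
(3, 11, 23, 11)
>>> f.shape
(23, 11)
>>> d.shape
(3, 23)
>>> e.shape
(23, 3)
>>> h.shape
(3, 11, 3)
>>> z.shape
(11, 3, 23, 3)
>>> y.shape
(11, 23, 3)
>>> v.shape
(11, 3, 23)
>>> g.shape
(3, 11, 23)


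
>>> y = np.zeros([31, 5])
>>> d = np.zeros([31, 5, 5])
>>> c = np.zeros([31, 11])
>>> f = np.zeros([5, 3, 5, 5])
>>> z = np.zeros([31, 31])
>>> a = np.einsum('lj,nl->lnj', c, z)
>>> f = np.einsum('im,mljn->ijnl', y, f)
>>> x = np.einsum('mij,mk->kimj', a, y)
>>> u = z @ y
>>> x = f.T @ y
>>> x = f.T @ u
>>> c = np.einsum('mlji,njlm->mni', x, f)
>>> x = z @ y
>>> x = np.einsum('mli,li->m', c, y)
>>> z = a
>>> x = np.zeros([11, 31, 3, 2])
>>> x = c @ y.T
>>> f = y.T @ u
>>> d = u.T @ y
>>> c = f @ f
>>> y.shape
(31, 5)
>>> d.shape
(5, 5)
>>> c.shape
(5, 5)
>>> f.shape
(5, 5)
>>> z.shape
(31, 31, 11)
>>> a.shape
(31, 31, 11)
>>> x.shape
(3, 31, 31)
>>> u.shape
(31, 5)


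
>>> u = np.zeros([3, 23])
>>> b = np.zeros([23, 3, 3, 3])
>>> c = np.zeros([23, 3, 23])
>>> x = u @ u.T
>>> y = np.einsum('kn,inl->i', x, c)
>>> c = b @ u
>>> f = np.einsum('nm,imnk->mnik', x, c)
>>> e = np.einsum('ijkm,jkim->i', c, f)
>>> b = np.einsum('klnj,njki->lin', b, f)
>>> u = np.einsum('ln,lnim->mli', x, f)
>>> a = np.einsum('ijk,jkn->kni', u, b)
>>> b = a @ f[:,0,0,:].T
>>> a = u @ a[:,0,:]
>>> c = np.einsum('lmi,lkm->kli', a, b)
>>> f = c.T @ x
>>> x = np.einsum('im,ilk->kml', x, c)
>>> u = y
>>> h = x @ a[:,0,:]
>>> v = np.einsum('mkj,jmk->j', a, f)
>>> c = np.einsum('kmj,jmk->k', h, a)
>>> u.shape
(23,)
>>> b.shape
(23, 3, 3)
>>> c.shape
(23,)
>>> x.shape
(23, 3, 23)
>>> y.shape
(23,)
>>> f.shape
(23, 23, 3)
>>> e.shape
(23,)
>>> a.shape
(23, 3, 23)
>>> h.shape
(23, 3, 23)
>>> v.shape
(23,)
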